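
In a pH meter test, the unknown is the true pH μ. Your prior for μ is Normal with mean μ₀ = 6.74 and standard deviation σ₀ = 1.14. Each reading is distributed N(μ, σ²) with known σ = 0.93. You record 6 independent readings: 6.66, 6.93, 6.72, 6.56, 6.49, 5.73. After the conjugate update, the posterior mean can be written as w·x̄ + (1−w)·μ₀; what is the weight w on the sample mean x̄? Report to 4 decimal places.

For Normal data with known variance σ², a Normal(μ₀, σ₀²) prior on μ is conjugate. Posterior precision = 1/σ₀² + n/σ²; posterior mean is the precision-weighted average of μ₀ and x̄.
σ₀² = 1.14² = 1.2996, σ² = 0.93² = 0.8649. Prior precision 1/σ₀² = 1/1.2996; data precision n/σ² = 6/0.8649.
w = (n/σ²)/(1/σ₀² + n/σ²) = n·σ₀²/(σ² + n·σ₀²) = 6·1.2996/(0.8649 + 6·1.2996) = 7.7976/8.6625 = 0.9002.

0.9002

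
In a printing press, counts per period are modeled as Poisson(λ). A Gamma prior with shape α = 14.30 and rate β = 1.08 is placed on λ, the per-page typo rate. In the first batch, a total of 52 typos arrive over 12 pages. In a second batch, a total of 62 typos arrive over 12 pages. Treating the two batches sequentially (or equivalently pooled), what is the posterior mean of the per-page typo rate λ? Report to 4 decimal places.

With a Gamma(shape α, rate β) prior, the Poisson likelihood is conjugate: the posterior is Gamma(α + ΣXᵢ, β + n).
After batch 1: Gamma(α+S, β+n) = Gamma(14.30+52, 1.08+12) = Gamma(66.30, 13.08).
After batch 2: Gamma(α+S, β+n) = Gamma(66.30+62, 13.08+12) = Gamma(128.30, 25.08).
Posterior mean = α/β = 128.30/25.08 = 5.1156.

5.1156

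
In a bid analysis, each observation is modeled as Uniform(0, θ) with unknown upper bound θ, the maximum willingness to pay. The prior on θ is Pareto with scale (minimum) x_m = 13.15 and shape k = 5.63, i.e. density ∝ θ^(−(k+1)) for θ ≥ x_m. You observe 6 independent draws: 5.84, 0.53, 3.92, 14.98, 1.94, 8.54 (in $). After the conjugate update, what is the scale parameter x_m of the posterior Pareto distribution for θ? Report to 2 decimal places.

14.98

A Pareto(scale x_m, shape k) prior on the upper bound θ of Uniform(0, θ) is conjugate: posterior is Pareto(max(x_m, max xᵢ), k + n).
Sample maximum = 14.98; prior scale x_m = 13.15 → posterior scale = max = 14.98.
Posterior shape = 5.63 + 6 = 11.63.
Posterior scale x_m = 14.98.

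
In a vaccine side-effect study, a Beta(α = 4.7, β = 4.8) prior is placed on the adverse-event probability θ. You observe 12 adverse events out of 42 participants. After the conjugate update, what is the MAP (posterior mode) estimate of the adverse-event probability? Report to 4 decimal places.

The Beta prior is conjugate to a Binomial/Bernoulli likelihood; the update adds successes to α and failures to β.
Posterior: Beta(α+k, β+n−k) = Beta(4.7+12, 4.8+30) = Beta(16.7, 34.8).
Mode of Beta(a,b) for a,b>1 is (a−1)/(a+b−2) = 15.7/49.5 = 0.3172.

0.3172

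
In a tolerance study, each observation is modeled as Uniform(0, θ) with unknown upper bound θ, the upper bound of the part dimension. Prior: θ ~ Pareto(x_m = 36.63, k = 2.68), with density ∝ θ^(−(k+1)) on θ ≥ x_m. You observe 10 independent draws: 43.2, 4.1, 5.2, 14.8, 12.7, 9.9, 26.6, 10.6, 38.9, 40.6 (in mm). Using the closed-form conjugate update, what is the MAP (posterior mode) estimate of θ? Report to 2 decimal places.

A Pareto(scale x_m, shape k) prior on the upper bound θ of Uniform(0, θ) is conjugate: posterior is Pareto(max(x_m, max xᵢ), k + n).
Sample maximum = 43.2; prior scale x_m = 36.63 → posterior scale = max = 43.20.
Posterior shape = 2.68 + 10 = 12.68.
The Pareto density is decreasing on [x_m, ∞), so the mode is x_m = 43.20.

43.20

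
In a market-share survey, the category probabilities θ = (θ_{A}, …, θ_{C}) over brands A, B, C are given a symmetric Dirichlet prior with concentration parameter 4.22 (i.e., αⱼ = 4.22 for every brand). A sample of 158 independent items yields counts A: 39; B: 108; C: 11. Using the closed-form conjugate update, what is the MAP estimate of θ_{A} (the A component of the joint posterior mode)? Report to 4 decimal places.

0.2518

The Dirichlet prior is conjugate to the Multinomial likelihood: each posterior αⱼ = prior αⱼ + observed count nⱼ.
Posterior concentration: (43.22, 112.22, 15.22), total = 170.66.
Joint mode component: (α_{A}−1)/(Σα−K) = 42.22/167.66 = 0.2518.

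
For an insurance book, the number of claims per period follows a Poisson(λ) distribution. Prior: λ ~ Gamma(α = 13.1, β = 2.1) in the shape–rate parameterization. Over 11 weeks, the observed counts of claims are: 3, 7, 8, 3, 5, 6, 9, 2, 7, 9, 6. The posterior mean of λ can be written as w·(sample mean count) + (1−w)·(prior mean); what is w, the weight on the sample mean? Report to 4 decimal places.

0.8397

With a Gamma(shape α, rate β) prior, the Poisson likelihood is conjugate: the posterior is Gamma(α + ΣXᵢ, β + n).
Posterior mean = (α₀+S)/(β₀+n) = [n/(β₀+n)]·(S/n) + [β₀/(β₀+n)]·(α₀/β₀), so only n and β₀ enter the weight.
Weight on data w = n/(β₀+n) = 11/(2.1+11) = 11/13.1 = 0.8397.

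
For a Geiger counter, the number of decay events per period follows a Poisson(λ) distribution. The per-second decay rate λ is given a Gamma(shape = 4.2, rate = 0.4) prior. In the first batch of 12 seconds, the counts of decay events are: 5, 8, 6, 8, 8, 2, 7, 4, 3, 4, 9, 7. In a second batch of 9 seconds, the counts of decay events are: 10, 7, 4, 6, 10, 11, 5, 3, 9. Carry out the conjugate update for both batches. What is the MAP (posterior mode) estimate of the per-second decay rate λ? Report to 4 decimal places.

With a Gamma(shape α, rate β) prior, the Poisson likelihood is conjugate: the posterior is Gamma(α + ΣXᵢ, β + n).
Batch 1: sum of counts S = 71 over n = 12 seconds.
After batch 1: Gamma(α+S, β+n) = Gamma(4.2+71, 0.4+12) = Gamma(75.2, 12.4).
Batch 2: sum of counts S = 65 over n = 9 seconds.
After batch 2: Gamma(α+S, β+n) = Gamma(75.2+65, 12.4+9) = Gamma(140.2, 21.4).
Mode of Gamma(α,β) for α≥1 is (α−1)/β = 139.2/21.4 = 6.5047.

6.5047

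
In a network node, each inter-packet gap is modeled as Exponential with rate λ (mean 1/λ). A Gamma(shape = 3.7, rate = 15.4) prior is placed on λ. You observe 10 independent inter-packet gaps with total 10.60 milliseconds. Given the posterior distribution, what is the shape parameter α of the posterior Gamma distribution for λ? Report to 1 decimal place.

13.7

With a Gamma(shape α, rate β) prior on the exponential rate λ, the posterior after n observations with total T = Σxᵢ is Gamma(α+n, β+T).
Posterior: Gamma(3.7+10, 15.4+10.60) = Gamma(13.7, 26.00).
Posterior α = 13.7.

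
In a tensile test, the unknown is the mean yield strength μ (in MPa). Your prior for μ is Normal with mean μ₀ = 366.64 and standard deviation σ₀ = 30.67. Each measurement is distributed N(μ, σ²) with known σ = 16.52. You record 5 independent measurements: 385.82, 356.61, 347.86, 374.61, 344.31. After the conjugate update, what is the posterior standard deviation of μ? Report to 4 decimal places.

7.1825

For Normal data with known variance σ², a Normal(μ₀, σ₀²) prior on μ is conjugate. Posterior precision = 1/σ₀² + n/σ²; posterior mean is the precision-weighted average of μ₀ and x̄.
σ₀² = 30.67² = 940.6489, σ² = 16.52² = 272.9104; σ² + n·σ₀² = 272.9104 + 5·940.6489 = 4976.1549.
Posterior precision = 1/σ₀² + n/σ² = 1/940.6489 + 5/272.9104 = (σ² + n·σ₀²)/(σ₀²σ²) = 4976.1549/(940.6489·272.9104); posterior variance σₙ² = σ₀²σ²/(σ² + n·σ₀²) = 940.6489·272.9104/4976.1549 = 51.588601.
Posterior SD = √σₙ² = √(940.6489·272.9104/4976.1549) = 7.1825.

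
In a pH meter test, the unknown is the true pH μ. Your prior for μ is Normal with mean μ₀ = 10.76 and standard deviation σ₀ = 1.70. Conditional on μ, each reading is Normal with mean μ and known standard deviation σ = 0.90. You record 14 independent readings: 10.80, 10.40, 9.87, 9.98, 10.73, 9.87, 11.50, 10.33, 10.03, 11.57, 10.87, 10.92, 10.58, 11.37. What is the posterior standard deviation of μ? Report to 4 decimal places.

0.2382

For Normal data with known variance σ², a Normal(μ₀, σ₀²) prior on μ is conjugate. Posterior precision = 1/σ₀² + n/σ²; posterior mean is the precision-weighted average of μ₀ and x̄.
σ₀² = 1.70² = 2.89, σ² = 0.90² = 0.81; σ² + n·σ₀² = 0.81 + 14·2.89 = 41.27.
Posterior precision = 1/σ₀² + n/σ² = 1/2.89 + 14/0.81 = (σ² + n·σ₀²)/(σ₀²σ²) = 41.27/(2.89·0.81); posterior variance σₙ² = σ₀²σ²/(σ² + n·σ₀²) = 2.89·0.81/41.27 = 0.056722.
Posterior SD = √σₙ² = √(2.89·0.81/41.27) = 0.2382.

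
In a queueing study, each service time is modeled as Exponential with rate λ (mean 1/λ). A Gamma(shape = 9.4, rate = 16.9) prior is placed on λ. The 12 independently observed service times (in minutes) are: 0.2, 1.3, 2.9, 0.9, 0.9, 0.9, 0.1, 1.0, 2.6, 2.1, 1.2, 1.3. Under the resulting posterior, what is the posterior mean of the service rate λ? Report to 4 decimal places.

0.6625

With a Gamma(shape α, rate β) prior on the exponential rate λ, the posterior after n observations with total T = Σxᵢ is Gamma(α+n, β+T).
Sum of observations T = 15.4 minutes; n = 12.
Posterior: Gamma(9.4+12, 16.9+15.4) = Gamma(21.4, 32.3).
Posterior mean of λ = α/β = 21.4/32.3 = 0.6625.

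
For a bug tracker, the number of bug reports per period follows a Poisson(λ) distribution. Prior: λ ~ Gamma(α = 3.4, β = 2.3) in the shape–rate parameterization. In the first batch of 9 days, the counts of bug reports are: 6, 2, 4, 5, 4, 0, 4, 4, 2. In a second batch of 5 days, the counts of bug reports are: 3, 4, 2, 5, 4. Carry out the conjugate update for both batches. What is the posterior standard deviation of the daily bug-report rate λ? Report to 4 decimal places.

0.4441

With a Gamma(shape α, rate β) prior, the Poisson likelihood is conjugate: the posterior is Gamma(α + ΣXᵢ, β + n).
Batch 1: sum of counts S = 31 over n = 9 days.
After batch 1: Gamma(α+S, β+n) = Gamma(3.4+31, 2.3+9) = Gamma(34.4, 11.3).
Batch 2: sum of counts S = 18 over n = 5 days.
After batch 2: Gamma(α+S, β+n) = Gamma(34.4+18, 11.3+5) = Gamma(52.4, 16.3).
SD = √α/β = √52.4/16.3 = 0.4441.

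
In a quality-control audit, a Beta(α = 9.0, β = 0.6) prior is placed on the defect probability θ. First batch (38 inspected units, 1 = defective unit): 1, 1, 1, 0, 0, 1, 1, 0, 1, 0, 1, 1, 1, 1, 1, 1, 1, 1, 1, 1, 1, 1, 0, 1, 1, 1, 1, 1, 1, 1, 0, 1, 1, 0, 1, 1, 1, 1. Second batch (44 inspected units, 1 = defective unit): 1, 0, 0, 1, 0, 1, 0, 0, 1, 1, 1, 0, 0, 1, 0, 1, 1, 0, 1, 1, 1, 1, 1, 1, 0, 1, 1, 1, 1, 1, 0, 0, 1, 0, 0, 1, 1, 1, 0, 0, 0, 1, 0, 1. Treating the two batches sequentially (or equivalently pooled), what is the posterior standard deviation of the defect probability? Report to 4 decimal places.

0.0466

The Beta prior is conjugate to a Binomial/Bernoulli likelihood; the update adds successes to α and failures to β.
After batch 1: Beta(9.0+31, 0.6+7) = Beta(40.0, 7.6).
After batch 2: Beta(40.0+26, 7.6+18) = Beta(66.0, 25.6).
Var = αβ/((α+β)²(α+β+1)) = 66.0·25.6/(91.6²·92.6) = 0.00217461; SD = √0.00217461 = 0.0466.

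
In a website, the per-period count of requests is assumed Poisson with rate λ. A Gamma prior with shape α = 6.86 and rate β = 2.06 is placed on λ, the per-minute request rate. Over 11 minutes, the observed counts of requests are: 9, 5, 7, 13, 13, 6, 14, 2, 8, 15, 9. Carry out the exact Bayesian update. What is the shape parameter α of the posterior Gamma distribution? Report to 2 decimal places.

107.86

With a Gamma(shape α, rate β) prior, the Poisson likelihood is conjugate: the posterior is Gamma(α + ΣXᵢ, β + n).
Sum of counts S = 101 over n = 11 minutes.
Posterior: Gamma(α+S, β+n) = Gamma(6.86+101, 2.06+11) = Gamma(107.86, 13.06).
Posterior α = 107.86.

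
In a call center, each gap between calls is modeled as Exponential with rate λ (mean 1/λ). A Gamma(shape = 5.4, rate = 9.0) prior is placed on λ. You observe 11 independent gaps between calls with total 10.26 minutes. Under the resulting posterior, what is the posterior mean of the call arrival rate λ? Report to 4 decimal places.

With a Gamma(shape α, rate β) prior on the exponential rate λ, the posterior after n observations with total T = Σxᵢ is Gamma(α+n, β+T).
Posterior: Gamma(5.4+11, 9.0+10.26) = Gamma(16.4, 19.26).
Posterior mean of λ = α/β = 16.4/19.26 = 0.8515.

0.8515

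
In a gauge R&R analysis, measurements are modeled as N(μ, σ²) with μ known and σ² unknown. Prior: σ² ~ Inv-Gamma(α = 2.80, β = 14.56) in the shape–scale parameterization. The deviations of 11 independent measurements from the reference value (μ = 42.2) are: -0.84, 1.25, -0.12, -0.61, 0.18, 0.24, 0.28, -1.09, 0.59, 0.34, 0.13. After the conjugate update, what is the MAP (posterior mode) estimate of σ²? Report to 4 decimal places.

With known mean μ and an Inverse-Gamma(α, β) prior on σ², the Normal likelihood is conjugate: posterior is Inv-Gamma(α + n/2, β + Σ(xᵢ−μ)²/2).
Σ(xᵢ−μ)² = (-0.84)² + (1.25)² + (-0.12)² + (-0.61)² + (0.18)² + (0.24)² + (0.28)² + (-1.09)² + (0.59)² + (0.34)² + (0.13)² = 4.4917.
Posterior: Inv-Gamma(2.80 + 11/2, 14.56 + 4.4917/2) = Inv-Gamma(8.30, 16.80585).
Mode = β/(α+1) = 16.80585/9.30 = 1.8071.

1.8071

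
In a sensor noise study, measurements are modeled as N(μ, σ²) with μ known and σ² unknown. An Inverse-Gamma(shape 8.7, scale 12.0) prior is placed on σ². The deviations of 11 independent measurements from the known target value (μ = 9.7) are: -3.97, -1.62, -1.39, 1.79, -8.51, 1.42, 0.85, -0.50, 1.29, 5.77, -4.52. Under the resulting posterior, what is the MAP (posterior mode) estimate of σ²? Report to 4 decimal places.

With known mean μ and an Inverse-Gamma(α, β) prior on σ², the Normal likelihood is conjugate: posterior is Inv-Gamma(α + n/2, β + Σ(xᵢ−μ)²/2).
Σ(xᵢ−μ)² = (-3.97)² + (-1.62)² + (-1.39)² + (1.79)² + (-8.51)² + (1.42)² + (0.85)² + (-0.50)² + (1.29)² + (5.77)² + (-4.52)² = 154.3179.
Posterior: Inv-Gamma(8.7 + 11/2, 12.0 + 154.3179/2) = Inv-Gamma(14.20, 89.15895).
Mode = β/(α+1) = 89.15895/15.20 = 5.8657.

5.8657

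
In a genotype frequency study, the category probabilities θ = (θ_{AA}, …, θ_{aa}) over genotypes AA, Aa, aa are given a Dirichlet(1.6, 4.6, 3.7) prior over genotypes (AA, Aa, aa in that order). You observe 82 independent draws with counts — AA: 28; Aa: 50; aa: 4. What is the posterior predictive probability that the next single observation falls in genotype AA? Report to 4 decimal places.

0.3221

The Dirichlet prior is conjugate to the Multinomial likelihood: each posterior αⱼ = prior αⱼ + observed count nⱼ.
Posterior concentration: (29.6, 54.6, 7.7), total = 91.9.
P(next = AA | data) = α_{AA}/Σα = 0.3221.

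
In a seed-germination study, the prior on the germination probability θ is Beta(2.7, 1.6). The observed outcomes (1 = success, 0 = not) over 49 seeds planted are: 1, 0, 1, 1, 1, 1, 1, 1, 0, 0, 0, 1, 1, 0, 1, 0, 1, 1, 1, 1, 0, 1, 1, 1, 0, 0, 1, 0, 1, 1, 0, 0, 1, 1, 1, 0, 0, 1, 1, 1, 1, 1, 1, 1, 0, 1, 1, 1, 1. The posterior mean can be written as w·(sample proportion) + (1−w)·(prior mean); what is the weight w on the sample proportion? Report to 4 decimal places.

The Beta prior is conjugate to a Binomial/Bernoulli likelihood; the update adds successes to α and failures to β.
Posterior mean = (α₀+k)/(α₀+β₀+n) = [n/(α₀+β₀+n)]·(k/n) + [(α₀+β₀)/(α₀+β₀+n)]·α₀/(α₀+β₀), so only n and the prior enter the weight.
The weight on the data is w = n/(α₀+β₀+n) = 49/(2.7+1.6+49) = 49/53.3 = 0.9193.

0.9193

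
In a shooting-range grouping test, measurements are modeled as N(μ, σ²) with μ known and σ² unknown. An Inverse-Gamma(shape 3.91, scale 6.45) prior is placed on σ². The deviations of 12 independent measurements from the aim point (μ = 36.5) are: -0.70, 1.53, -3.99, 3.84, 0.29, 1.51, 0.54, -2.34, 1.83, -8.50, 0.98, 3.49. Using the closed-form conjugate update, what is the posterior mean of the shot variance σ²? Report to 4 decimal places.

8.0397

With known mean μ and an Inverse-Gamma(α, β) prior on σ², the Normal likelihood is conjugate: posterior is Inv-Gamma(α + n/2, β + Σ(xᵢ−μ)²/2).
Σ(xᵢ−μ)² = (-0.70)² + (1.53)² + (-3.99)² + (3.84)² + (0.29)² + (1.51)² + (0.54)² + (-2.34)² + (1.83)² + (-8.50)² + (0.98)² + (3.49)² = 130.3674.
Posterior: Inv-Gamma(3.91 + 12/2, 6.45 + 130.3674/2) = Inv-Gamma(9.91, 71.63370).
E[σ²|data] = β/(α−1) = 71.63370/8.91 = 8.0397.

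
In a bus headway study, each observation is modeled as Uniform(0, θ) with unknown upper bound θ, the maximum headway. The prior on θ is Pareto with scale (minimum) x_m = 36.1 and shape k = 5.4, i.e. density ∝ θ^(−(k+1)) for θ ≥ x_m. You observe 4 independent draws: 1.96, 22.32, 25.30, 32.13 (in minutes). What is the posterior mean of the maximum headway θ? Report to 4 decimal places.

40.3976

A Pareto(scale x_m, shape k) prior on the upper bound θ of Uniform(0, θ) is conjugate: posterior is Pareto(max(x_m, max xᵢ), k + n).
Sample maximum = 32.13; prior scale x_m = 36.1 → posterior scale = max = 36.10.
Posterior shape = 5.4 + 4 = 9.4.
E[θ|data] = k·x_m/(k−1) = 9.4·36.10/8.4 = 40.3976.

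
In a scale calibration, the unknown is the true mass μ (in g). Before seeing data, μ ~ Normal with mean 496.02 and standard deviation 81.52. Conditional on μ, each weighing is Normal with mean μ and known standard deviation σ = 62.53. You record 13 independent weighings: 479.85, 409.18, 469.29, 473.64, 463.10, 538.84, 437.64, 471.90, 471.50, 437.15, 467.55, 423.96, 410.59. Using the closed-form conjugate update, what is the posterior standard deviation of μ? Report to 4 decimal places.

16.9631

For Normal data with known variance σ², a Normal(μ₀, σ₀²) prior on μ is conjugate. Posterior precision = 1/σ₀² + n/σ²; posterior mean is the precision-weighted average of μ₀ and x̄.
σ₀² = 81.52² = 6645.5104, σ² = 62.53² = 3910.0009; σ² + n·σ₀² = 3910.0009 + 13·6645.5104 = 90301.6361.
Posterior precision = 1/σ₀² + n/σ² = 1/6645.5104 + 13/3910.0009 = (σ² + n·σ₀²)/(σ₀²σ²) = 90301.6361/(6645.5104·3910.0009); posterior variance σₙ² = σ₀²σ²/(σ² + n·σ₀²) = 6645.5104·3910.0009/90301.6361 = 287.746189.
Posterior SD = √σₙ² = √(6645.5104·3910.0009/90301.6361) = 16.9631.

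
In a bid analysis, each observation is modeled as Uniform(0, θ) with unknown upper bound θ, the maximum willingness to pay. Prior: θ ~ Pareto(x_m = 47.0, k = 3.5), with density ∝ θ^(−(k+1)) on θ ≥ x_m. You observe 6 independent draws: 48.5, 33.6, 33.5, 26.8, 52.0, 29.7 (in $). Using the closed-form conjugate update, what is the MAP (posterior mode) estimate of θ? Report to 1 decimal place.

A Pareto(scale x_m, shape k) prior on the upper bound θ of Uniform(0, θ) is conjugate: posterior is Pareto(max(x_m, max xᵢ), k + n).
Sample maximum = 52.0; prior scale x_m = 47.0 → posterior scale = max = 52.0.
Posterior shape = 3.5 + 6 = 9.5.
The Pareto density is decreasing on [x_m, ∞), so the mode is x_m = 52.0.

52.0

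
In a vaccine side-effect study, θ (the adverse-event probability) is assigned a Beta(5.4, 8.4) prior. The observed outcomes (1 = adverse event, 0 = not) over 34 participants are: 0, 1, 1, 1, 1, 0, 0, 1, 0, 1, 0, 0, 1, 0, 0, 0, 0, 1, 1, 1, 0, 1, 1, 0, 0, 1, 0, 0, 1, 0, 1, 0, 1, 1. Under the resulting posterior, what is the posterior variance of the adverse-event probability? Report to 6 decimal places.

The Beta prior is conjugate to a Binomial/Bernoulli likelihood; the update adds successes to α and failures to β.
Posterior: Beta(α+k, β+n−k) = Beta(5.4+17, 8.4+17) = Beta(22.4, 25.4).
Var = αβ/((α+β)²(α+β+1)) = 22.4·25.4/(47.8²·48.8) = 0.005103.

0.005103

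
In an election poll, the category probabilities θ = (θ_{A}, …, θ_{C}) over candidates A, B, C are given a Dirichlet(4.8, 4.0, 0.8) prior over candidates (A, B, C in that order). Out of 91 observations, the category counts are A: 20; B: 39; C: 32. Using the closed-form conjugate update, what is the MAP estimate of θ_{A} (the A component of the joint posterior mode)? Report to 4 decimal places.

The Dirichlet prior is conjugate to the Multinomial likelihood: each posterior αⱼ = prior αⱼ + observed count nⱼ.
Posterior concentration: (24.8, 43.0, 32.8), total = 100.6.
Joint mode component: (α_{A}−1)/(Σα−K) = 23.8/97.6 = 0.2439.

0.2439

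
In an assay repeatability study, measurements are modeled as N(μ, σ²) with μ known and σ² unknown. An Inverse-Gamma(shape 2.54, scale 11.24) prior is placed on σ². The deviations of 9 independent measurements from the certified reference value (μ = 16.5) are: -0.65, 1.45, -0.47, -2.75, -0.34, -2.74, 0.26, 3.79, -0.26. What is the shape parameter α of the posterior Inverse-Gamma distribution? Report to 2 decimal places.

7.04

With known mean μ and an Inverse-Gamma(α, β) prior on σ², the Normal likelihood is conjugate: posterior is Inv-Gamma(α + n/2, β + Σ(xᵢ−μ)²/2).
Σ(xᵢ−μ)² = (-0.65)² + (1.45)² + (-0.47)² + (-2.75)² + (-0.34)² + (-2.74)² + (0.26)² + (3.79)² + (-0.26)² = 32.4309.
Posterior: Inv-Gamma(2.54 + 9/2, 11.24 + 32.4309/2) = Inv-Gamma(7.04, 27.45545).
Posterior α = 7.04.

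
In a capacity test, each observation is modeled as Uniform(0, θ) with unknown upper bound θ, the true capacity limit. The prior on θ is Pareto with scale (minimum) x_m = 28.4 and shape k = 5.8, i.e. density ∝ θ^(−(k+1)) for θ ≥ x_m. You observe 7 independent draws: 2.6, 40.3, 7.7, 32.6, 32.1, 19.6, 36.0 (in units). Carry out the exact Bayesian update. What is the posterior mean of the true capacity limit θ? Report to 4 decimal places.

A Pareto(scale x_m, shape k) prior on the upper bound θ of Uniform(0, θ) is conjugate: posterior is Pareto(max(x_m, max xᵢ), k + n).
Sample maximum = 40.3; prior scale x_m = 28.4 → posterior scale = max = 40.3.
Posterior shape = 5.8 + 7 = 12.8.
E[θ|data] = k·x_m/(k−1) = 12.8·40.3/11.8 = 43.7153.

43.7153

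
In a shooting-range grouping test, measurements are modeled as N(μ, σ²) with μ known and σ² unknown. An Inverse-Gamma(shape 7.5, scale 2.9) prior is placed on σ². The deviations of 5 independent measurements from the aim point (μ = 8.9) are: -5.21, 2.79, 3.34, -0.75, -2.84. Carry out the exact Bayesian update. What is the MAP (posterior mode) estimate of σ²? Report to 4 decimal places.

2.7505

With known mean μ and an Inverse-Gamma(α, β) prior on σ², the Normal likelihood is conjugate: posterior is Inv-Gamma(α + n/2, β + Σ(xᵢ−μ)²/2).
Σ(xᵢ−μ)² = (-5.21)² + (2.79)² + (3.34)² + (-0.75)² + (-2.84)² = 54.7119.
Posterior: Inv-Gamma(7.5 + 5/2, 2.9 + 54.7119/2) = Inv-Gamma(10.00, 30.25595).
Mode = β/(α+1) = 30.25595/11.00 = 2.7505.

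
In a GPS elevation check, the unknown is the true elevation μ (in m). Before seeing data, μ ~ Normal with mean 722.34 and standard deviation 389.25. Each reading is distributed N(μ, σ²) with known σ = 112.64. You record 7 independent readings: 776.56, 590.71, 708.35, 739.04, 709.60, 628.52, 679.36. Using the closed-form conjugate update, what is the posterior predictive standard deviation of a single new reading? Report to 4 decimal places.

120.3282

For Normal data with known variance σ², a Normal(μ₀, σ₀²) prior on μ is conjugate. Posterior precision = 1/σ₀² + n/σ²; posterior mean is the precision-weighted average of μ₀ and x̄.
σ₀² = 389.25² = 151515.5625, σ² = 112.64² = 12687.7696; σ² + n·σ₀² = 12687.7696 + 7·151515.5625 = 1073296.7071.
Posterior precision = 1/σ₀² + n/σ² = 1/151515.5625 + 7/12687.7696 = (σ² + n·σ₀²)/(σ₀²σ²) = 1073296.7071/(151515.5625·12687.7696); posterior variance σₙ² = σ₀²σ²/(σ² + n·σ₀²) = 151515.5625·12687.7696/1073296.7071 = 1791.111941.
Predictive variance for one new observation = σₙ² + σ² = 151515.5625·12687.7696/1073296.7071 + 12687.7696 = σ²·(σ₀² + 1073296.7071)/1073296.7071 = 12687.7696·1224812.2696/1073296.7071 = 14478.881541; SD = √(12687.7696·1224812.2696/1073296.7071) = 120.3282.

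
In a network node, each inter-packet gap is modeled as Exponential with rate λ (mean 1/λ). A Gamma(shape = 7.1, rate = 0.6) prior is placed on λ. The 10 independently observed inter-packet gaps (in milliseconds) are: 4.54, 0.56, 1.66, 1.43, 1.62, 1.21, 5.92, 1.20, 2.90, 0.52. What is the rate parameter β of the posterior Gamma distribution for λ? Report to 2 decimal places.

With a Gamma(shape α, rate β) prior on the exponential rate λ, the posterior after n observations with total T = Σxᵢ is Gamma(α+n, β+T).
Sum of observations T = 21.56 milliseconds; n = 10.
Posterior: Gamma(7.1+10, 0.6+21.56) = Gamma(17.1, 22.16).
Posterior β = 22.16.

22.16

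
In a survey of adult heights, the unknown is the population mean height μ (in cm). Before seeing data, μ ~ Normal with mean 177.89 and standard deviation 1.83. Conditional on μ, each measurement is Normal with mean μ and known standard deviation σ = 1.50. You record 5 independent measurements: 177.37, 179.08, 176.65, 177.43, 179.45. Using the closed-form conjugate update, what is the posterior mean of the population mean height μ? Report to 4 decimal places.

177.9834

For Normal data with known variance σ², a Normal(μ₀, σ₀²) prior on μ is conjugate. Posterior precision = 1/σ₀² + n/σ²; posterior mean is the precision-weighted average of μ₀ and x̄.
Σxᵢ = 177.37 + 179.08 + 176.65 + 177.43 + 179.45 = 889.98, so n·x̄ = 889.98.
σ₀² = 1.83² = 3.3489, σ² = 1.50² = 2.25; σ² + n·σ₀² = 2.25 + 5·3.3489 = 18.9945.
Posterior mean = (μ₀/σ₀² + n·x̄/σ²)/(1/σ₀² + n/σ²) = (σ²·μ₀ + σ₀²·n·x̄)/(σ² + n·σ₀²) = (2.25·177.89 + 3.3489·889.98)/18.9945 = 3380.706522/18.9945 = 177.9834.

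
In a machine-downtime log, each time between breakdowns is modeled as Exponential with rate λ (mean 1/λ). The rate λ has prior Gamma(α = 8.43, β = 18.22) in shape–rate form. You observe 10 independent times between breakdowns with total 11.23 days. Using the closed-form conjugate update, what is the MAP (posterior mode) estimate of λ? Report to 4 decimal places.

With a Gamma(shape α, rate β) prior on the exponential rate λ, the posterior after n observations with total T = Σxᵢ is Gamma(α+n, β+T).
Posterior: Gamma(8.43+10, 18.22+11.23) = Gamma(18.43, 29.45).
Mode = (α−1)/β = 0.5919.

0.5919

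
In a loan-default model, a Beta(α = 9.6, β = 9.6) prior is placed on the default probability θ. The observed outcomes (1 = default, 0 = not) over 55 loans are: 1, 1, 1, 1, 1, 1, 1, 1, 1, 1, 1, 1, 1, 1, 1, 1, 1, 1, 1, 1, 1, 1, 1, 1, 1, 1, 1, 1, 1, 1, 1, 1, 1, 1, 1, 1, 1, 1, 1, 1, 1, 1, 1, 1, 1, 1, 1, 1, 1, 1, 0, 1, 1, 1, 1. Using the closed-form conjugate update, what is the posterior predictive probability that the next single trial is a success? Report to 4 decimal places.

The Beta prior is conjugate to a Binomial/Bernoulli likelihood; the update adds successes to α and failures to β.
Posterior: Beta(α+k, β+n−k) = Beta(9.6+54, 9.6+1) = Beta(63.6, 10.6).
For a single future Bernoulli trial, P(success | data) = α/(α+β) = 0.8571.

0.8571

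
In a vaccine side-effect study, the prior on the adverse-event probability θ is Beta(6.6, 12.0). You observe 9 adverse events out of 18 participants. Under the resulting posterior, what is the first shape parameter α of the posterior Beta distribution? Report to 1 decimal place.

15.6

The Beta prior is conjugate to a Binomial/Bernoulli likelihood; the update adds successes to α and failures to β.
Posterior: Beta(α+k, β+n−k) = Beta(6.6+9, 12.0+9) = Beta(15.6, 21.0).
Posterior α = 15.6.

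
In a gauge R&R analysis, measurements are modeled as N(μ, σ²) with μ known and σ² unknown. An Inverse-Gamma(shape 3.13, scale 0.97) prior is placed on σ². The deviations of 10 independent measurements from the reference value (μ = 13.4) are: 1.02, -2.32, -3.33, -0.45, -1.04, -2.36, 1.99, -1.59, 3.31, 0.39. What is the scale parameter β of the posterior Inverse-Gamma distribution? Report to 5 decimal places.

With known mean μ and an Inverse-Gamma(α, β) prior on σ², the Normal likelihood is conjugate: posterior is Inv-Gamma(α + n/2, β + Σ(xᵢ−μ)²/2).
Σ(xᵢ−μ)² = (1.02)² + (-2.32)² + (-3.33)² + (-0.45)² + (-1.04)² + (-2.36)² + (1.99)² + (-1.59)² + (3.31)² + (0.39)² = 41.9618.
Posterior: Inv-Gamma(3.13 + 10/2, 0.97 + 41.9618/2) = Inv-Gamma(8.13, 21.95090).
Posterior β = 21.95090.

21.95090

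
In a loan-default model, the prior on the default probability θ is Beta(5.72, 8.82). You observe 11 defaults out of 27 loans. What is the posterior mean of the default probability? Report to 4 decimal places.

The Beta prior is conjugate to a Binomial/Bernoulli likelihood; the update adds successes to α and failures to β.
Posterior: Beta(α+k, β+n−k) = Beta(5.72+11, 8.82+16) = Beta(16.72, 24.82).
Posterior mean = α/(α+β) = 16.72/41.54 = 0.4025.

0.4025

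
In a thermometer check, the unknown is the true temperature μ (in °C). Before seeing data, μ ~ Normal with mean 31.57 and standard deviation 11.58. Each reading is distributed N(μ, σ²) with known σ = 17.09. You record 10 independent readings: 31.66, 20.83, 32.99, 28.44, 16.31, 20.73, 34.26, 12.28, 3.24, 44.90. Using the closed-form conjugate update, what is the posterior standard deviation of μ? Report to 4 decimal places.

4.8973

For Normal data with known variance σ², a Normal(μ₀, σ₀²) prior on μ is conjugate. Posterior precision = 1/σ₀² + n/σ²; posterior mean is the precision-weighted average of μ₀ and x̄.
σ₀² = 11.58² = 134.0964, σ² = 17.09² = 292.0681; σ² + n·σ₀² = 292.0681 + 10·134.0964 = 1633.0321.
Posterior precision = 1/σ₀² + n/σ² = 1/134.0964 + 10/292.0681 = (σ² + n·σ₀²)/(σ₀²σ²) = 1633.0321/(134.0964·292.0681); posterior variance σₙ² = σ₀²σ²/(σ² + n·σ₀²) = 134.0964·292.0681/1633.0321 = 23.983167.
Posterior SD = √σₙ² = √(134.0964·292.0681/1633.0321) = 4.8973.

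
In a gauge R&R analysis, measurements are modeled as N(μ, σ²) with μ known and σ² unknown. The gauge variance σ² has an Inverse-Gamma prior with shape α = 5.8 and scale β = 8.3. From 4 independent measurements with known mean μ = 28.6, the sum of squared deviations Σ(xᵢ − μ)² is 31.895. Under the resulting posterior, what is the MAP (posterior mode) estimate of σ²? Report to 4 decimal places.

With known mean μ and an Inverse-Gamma(α, β) prior on σ², the Normal likelihood is conjugate: posterior is Inv-Gamma(α + n/2, β + Σ(xᵢ−μ)²/2).
Posterior: Inv-Gamma(5.8 + 4/2, 8.3 + 31.895/2) = Inv-Gamma(7.80, 24.2475).
Mode = β/(α+1) = 24.2475/8.80 = 2.7554.

2.7554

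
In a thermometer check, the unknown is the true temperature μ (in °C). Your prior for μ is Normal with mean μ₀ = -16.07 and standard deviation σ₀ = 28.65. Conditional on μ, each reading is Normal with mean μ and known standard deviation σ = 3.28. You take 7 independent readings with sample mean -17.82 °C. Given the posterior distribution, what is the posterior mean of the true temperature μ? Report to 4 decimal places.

-17.8167

For Normal data with known variance σ², a Normal(μ₀, σ₀²) prior on μ is conjugate. Posterior precision = 1/σ₀² + n/σ²; posterior mean is the precision-weighted average of μ₀ and x̄.
n·x̄ = 7·(-17.82) = -124.74.
σ₀² = 28.65² = 820.8225, σ² = 3.28² = 10.7584; σ² + n·σ₀² = 10.7584 + 7·820.8225 = 5756.5159.
Posterior mean = (μ₀/σ₀² + n·x̄/σ²)/(1/σ₀² + n/σ²) = (σ²·μ₀ + σ₀²·n·x̄)/(σ² + n·σ₀²) = (10.7584·(-16.07) + 820.8225·(-124.74))/5756.5159 = -102562.286138/5756.5159 = -17.8167.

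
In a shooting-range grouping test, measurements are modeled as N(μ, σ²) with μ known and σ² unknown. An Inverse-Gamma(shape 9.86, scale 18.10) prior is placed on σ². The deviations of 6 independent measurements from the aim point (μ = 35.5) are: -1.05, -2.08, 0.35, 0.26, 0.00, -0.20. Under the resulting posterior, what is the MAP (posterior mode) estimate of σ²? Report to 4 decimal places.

With known mean μ and an Inverse-Gamma(α, β) prior on σ², the Normal likelihood is conjugate: posterior is Inv-Gamma(α + n/2, β + Σ(xᵢ−μ)²/2).
Σ(xᵢ−μ)² = (-1.05)² + (-2.08)² + (0.35)² + (0.26)² + (0.00)² + (-0.20)² = 5.6590.
Posterior: Inv-Gamma(9.86 + 6/2, 18.10 + 5.6590/2) = Inv-Gamma(12.86, 20.92950).
Mode = β/(α+1) = 20.92950/13.86 = 1.5101.

1.5101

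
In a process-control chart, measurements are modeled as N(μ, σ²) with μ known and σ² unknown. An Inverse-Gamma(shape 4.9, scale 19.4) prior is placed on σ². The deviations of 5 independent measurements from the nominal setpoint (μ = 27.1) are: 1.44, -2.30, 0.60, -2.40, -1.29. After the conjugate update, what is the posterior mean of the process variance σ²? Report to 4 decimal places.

4.2147

With known mean μ and an Inverse-Gamma(α, β) prior on σ², the Normal likelihood is conjugate: posterior is Inv-Gamma(α + n/2, β + Σ(xᵢ−μ)²/2).
Σ(xᵢ−μ)² = (1.44)² + (-2.30)² + (0.60)² + (-2.40)² + (-1.29)² = 15.1477.
Posterior: Inv-Gamma(4.9 + 5/2, 19.4 + 15.1477/2) = Inv-Gamma(7.40, 26.97385).
E[σ²|data] = β/(α−1) = 26.97385/6.40 = 4.2147.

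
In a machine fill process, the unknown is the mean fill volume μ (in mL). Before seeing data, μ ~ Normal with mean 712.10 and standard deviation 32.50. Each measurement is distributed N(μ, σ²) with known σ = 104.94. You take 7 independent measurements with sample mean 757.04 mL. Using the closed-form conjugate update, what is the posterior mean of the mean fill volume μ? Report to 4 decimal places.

For Normal data with known variance σ², a Normal(μ₀, σ₀²) prior on μ is conjugate. Posterior precision = 1/σ₀² + n/σ²; posterior mean is the precision-weighted average of μ₀ and x̄.
n·x̄ = 7·757.04 = 5299.28.
σ₀² = 32.50² = 1056.25, σ² = 104.94² = 11012.4036; σ² + n·σ₀² = 11012.4036 + 7·1056.25 = 18406.1536.
Posterior mean = (μ₀/σ₀² + n·x̄/σ²)/(1/σ₀² + n/σ²) = (σ²·μ₀ + σ₀²·n·x̄)/(σ² + n·σ₀²) = (11012.4036·712.10 + 1056.25·5299.28)/18406.1536 = 13439297.10356/18406.1536 = 730.1524.

730.1524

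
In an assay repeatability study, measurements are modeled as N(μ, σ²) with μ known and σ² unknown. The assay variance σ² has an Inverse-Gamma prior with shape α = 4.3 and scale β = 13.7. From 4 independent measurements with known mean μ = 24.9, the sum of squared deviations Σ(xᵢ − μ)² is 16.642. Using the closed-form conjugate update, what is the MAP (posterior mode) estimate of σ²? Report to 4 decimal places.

3.0166

With known mean μ and an Inverse-Gamma(α, β) prior on σ², the Normal likelihood is conjugate: posterior is Inv-Gamma(α + n/2, β + Σ(xᵢ−μ)²/2).
Posterior: Inv-Gamma(4.3 + 4/2, 13.7 + 16.642/2) = Inv-Gamma(6.30, 22.0210).
Mode = β/(α+1) = 22.0210/7.30 = 3.0166.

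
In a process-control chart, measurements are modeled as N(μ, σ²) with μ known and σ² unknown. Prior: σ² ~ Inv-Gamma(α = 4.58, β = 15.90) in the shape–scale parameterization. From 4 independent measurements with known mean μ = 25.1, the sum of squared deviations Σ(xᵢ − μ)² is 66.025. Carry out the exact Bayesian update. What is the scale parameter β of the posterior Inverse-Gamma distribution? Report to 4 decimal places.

48.9125

With known mean μ and an Inverse-Gamma(α, β) prior on σ², the Normal likelihood is conjugate: posterior is Inv-Gamma(α + n/2, β + Σ(xᵢ−μ)²/2).
Posterior: Inv-Gamma(4.58 + 4/2, 15.90 + 66.025/2) = Inv-Gamma(6.58, 48.9125).
Posterior β = 48.9125.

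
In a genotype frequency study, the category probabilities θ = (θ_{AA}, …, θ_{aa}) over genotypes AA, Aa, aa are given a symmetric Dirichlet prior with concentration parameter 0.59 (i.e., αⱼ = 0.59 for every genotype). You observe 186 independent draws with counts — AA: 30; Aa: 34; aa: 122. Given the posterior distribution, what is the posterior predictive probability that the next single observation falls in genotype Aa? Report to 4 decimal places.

0.1842

The Dirichlet prior is conjugate to the Multinomial likelihood: each posterior αⱼ = prior αⱼ + observed count nⱼ.
Posterior concentration: (30.59, 34.59, 122.59), total = 187.77.
P(next = Aa | data) = α_{Aa}/Σα = 0.1842.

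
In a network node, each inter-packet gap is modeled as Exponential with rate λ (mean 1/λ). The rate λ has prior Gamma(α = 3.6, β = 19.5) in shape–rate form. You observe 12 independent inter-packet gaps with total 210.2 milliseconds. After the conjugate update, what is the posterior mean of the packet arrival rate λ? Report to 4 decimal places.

With a Gamma(shape α, rate β) prior on the exponential rate λ, the posterior after n observations with total T = Σxᵢ is Gamma(α+n, β+T).
Posterior: Gamma(3.6+12, 19.5+210.2) = Gamma(15.6, 229.7).
Posterior mean of λ = α/β = 15.6/229.7 = 0.0679.

0.0679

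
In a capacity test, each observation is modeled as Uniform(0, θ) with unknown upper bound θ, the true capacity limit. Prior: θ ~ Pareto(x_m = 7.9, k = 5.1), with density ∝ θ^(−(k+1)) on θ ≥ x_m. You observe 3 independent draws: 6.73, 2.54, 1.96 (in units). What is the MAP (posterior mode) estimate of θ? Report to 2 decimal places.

7.90

A Pareto(scale x_m, shape k) prior on the upper bound θ of Uniform(0, θ) is conjugate: posterior is Pareto(max(x_m, max xᵢ), k + n).
Sample maximum = 6.73; prior scale x_m = 7.9 → posterior scale = max = 7.90.
Posterior shape = 5.1 + 3 = 8.1.
The Pareto density is decreasing on [x_m, ∞), so the mode is x_m = 7.90.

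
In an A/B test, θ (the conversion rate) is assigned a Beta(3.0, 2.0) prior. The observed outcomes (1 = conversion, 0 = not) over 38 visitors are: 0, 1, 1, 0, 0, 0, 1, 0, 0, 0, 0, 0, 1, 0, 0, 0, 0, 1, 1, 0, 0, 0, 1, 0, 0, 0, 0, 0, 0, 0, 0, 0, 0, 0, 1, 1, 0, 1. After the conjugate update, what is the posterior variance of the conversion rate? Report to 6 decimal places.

The Beta prior is conjugate to a Binomial/Bernoulli likelihood; the update adds successes to α and failures to β.
Posterior: Beta(α+k, β+n−k) = Beta(3.0+10, 2.0+28) = Beta(13.0, 30.0).
Var = αβ/((α+β)²(α+β+1)) = 13.0·30.0/(43.0²·44.0) = 0.004794.

0.004794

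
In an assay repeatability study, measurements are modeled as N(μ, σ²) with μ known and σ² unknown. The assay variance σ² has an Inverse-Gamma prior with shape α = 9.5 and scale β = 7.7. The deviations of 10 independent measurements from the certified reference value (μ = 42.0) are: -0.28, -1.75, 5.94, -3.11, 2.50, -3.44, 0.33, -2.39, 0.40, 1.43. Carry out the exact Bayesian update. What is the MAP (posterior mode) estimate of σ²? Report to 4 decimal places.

With known mean μ and an Inverse-Gamma(α, β) prior on σ², the Normal likelihood is conjugate: posterior is Inv-Gamma(α + n/2, β + Σ(xᵢ−μ)²/2).
Σ(xᵢ−μ)² = (-0.28)² + (-1.75)² + (5.94)² + (-3.11)² + (2.50)² + (-3.44)² + (0.33)² + (-2.39)² + (0.40)² + (1.43)² = 74.2061.
Posterior: Inv-Gamma(9.5 + 10/2, 7.7 + 74.2061/2) = Inv-Gamma(14.50, 44.80305).
Mode = β/(α+1) = 44.80305/15.50 = 2.8905.

2.8905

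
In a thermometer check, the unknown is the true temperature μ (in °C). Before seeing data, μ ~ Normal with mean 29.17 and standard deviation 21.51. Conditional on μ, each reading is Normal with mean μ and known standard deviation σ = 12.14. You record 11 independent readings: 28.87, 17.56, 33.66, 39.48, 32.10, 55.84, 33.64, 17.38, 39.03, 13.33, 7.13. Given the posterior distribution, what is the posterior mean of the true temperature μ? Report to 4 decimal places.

For Normal data with known variance σ², a Normal(μ₀, σ₀²) prior on μ is conjugate. Posterior precision = 1/σ₀² + n/σ²; posterior mean is the precision-weighted average of μ₀ and x̄.
Σxᵢ = 28.87 + 17.56 + 33.66 + 39.48 + 32.10 + 55.84 + 33.64 + 17.38 + 39.03 + 13.33 + 7.13 = 318.02, so n·x̄ = 318.02.
σ₀² = 21.51² = 462.6801, σ² = 12.14² = 147.3796; σ² + n·σ₀² = 147.3796 + 11·462.6801 = 5236.8607.
Posterior mean = (μ₀/σ₀² + n·x̄/σ²)/(1/σ₀² + n/σ²) = (σ²·μ₀ + σ₀²·n·x̄)/(σ² + n·σ₀²) = (147.3796·29.17 + 462.6801·318.02)/5236.8607 = 151440.588334/5236.8607 = 28.9182.

28.9182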